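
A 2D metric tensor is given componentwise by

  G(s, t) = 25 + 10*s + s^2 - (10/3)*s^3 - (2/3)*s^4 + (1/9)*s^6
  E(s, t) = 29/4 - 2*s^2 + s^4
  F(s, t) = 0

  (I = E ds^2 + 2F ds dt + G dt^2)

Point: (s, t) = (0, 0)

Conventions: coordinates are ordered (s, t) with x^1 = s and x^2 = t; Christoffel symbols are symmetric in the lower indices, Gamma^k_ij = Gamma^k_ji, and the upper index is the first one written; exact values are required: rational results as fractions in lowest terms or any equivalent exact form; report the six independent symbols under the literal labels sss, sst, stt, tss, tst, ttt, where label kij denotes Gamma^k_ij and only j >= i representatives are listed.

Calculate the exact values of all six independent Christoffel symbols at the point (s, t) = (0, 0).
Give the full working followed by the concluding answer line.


E = 29/4, F = 0, G = 25 at the point
E_s = 0, E_t = 0, F_s = 0, F_t = 0, G_s = 10, G_t = 0
EG - F^2 = 725/4;  g^inv = (4/725) * [[25, 0], [0, 29/4]]
first-kind symbols [ij,l] = (1/2)(d_i g_jl + d_j g_il - d_l g_ij): [ss,s] = E_s/2 = 0, [ss,t] = F_s - E_t/2 = 0, [st,s] = E_t/2 = 0, [st,t] = G_s/2 = 5, [tt,s] = F_t - G_s/2 = -5, [tt,t] = G_t/2 = 0
Gamma^s_ij = (G*[ij,s] - F*[ij,t])/(EG - F^2), Gamma^t_ij = (E*[ij,t] - F*[ij,s])/(EG - F^2)

Answer: Gamma_sss = 0, Gamma_sst = 0, Gamma_stt = -20/29, Gamma_tss = 0, Gamma_tst = 1/5, Gamma_ttt = 0


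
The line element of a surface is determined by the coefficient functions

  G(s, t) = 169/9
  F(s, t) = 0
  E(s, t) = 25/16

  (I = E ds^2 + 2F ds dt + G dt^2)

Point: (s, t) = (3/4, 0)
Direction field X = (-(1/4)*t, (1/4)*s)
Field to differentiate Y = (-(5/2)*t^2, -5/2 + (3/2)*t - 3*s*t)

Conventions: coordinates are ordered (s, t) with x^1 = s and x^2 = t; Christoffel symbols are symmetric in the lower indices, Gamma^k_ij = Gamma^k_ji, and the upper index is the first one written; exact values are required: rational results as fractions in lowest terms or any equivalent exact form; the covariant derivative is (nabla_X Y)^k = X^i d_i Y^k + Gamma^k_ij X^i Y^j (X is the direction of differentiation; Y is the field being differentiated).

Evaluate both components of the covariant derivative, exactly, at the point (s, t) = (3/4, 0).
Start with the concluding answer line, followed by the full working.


Answer: (nabla_X Y)^s = 0, (nabla_X Y)^t = -9/64

E = 25/16, F = 0, G = 169/9 at the point
E_s = 0, E_t = 0, F_s = 0, F_t = 0, G_s = 0, G_t = 0
EG - F^2 = 4225/144;  g^inv = (144/4225) * [[169/9, 0], [0, 25/16]]
first-kind symbols [ij,l] = (1/2)(d_i g_jl + d_j g_il - d_l g_ij): [ss,s] = E_s/2 = 0, [ss,t] = F_s - E_t/2 = 0, [st,s] = E_t/2 = 0, [st,t] = G_s/2 = 0, [tt,s] = F_t - G_s/2 = 0, [tt,t] = G_t/2 = 0
Gamma^s_ij = (G*[ij,s] - F*[ij,t])/(EG - F^2), Gamma^t_ij = (E*[ij,t] - F*[ij,s])/(EG - F^2)
Gamma_sss = 0, Gamma_sst = 0, Gamma_stt = 0, Gamma_tss = 0, Gamma_tst = 0, Gamma_ttt = 0
X = (0, 3/16), Y = (0, -5/2) at the point


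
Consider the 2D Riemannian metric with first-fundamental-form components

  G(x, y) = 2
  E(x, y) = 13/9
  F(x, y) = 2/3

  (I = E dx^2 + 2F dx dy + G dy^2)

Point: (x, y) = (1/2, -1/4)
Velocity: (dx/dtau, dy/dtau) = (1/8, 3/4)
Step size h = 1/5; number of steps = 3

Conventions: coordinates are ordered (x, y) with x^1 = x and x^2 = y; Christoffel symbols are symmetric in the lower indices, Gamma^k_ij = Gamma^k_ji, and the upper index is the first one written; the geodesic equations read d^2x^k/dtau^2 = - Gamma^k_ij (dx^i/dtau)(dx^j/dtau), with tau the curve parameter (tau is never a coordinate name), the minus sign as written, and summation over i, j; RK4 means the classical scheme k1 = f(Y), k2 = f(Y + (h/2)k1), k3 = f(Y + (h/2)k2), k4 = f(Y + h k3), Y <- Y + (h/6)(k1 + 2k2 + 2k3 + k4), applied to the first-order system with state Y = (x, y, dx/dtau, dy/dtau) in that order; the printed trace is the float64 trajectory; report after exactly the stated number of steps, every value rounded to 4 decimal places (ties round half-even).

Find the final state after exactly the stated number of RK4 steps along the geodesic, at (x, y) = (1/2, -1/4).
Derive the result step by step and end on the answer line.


f(Y) = (dx/dtau, dy/dtau, -Gamma^x_ij Y'^i Y'^j, -Gamma^y_ij Y'^i Y'^j) with the Gammas evaluated at the stage position; h = 0.200000; intermediate values shown to 6 dp
step 0: x = 0.5000, y = -0.2500, dx/dtau = 0.1250, dy/dtau = 0.7500
step 1:
  k1: at (x, y) = (0.500000, -0.250000), (dx/dtau, dy/dtau) = (0.125000, 0.750000); Gamma_xxx = 0.000000, Gamma_xxy = 0.000000, Gamma_xyy = 0.000000, Gamma_yxx = 0.000000, Gamma_yxy = 0.000000, Gamma_yyy = 0.000000; k1 = (0.125000, 0.750000, 0.000000, 0.000000)
  k2: at (x, y) = (0.512500, -0.175000), (dx/dtau, dy/dtau) = (0.125000, 0.750000); Gamma_xxx = 0.000000, Gamma_xxy = 0.000000, Gamma_xyy = 0.000000, Gamma_yxx = 0.000000, Gamma_yxy = 0.000000, Gamma_yyy = 0.000000; k2 = (0.125000, 0.750000, 0.000000, 0.000000)
  k3: at (x, y) = (0.512500, -0.175000), (dx/dtau, dy/dtau) = (0.125000, 0.750000); Gamma_xxx = 0.000000, Gamma_xxy = 0.000000, Gamma_xyy = 0.000000, Gamma_yxx = 0.000000, Gamma_yxy = 0.000000, Gamma_yyy = 0.000000; k3 = (0.125000, 0.750000, 0.000000, 0.000000)
  k4: at (x, y) = (0.525000, -0.100000), (dx/dtau, dy/dtau) = (0.125000, 0.750000); Gamma_xxx = 0.000000, Gamma_xxy = 0.000000, Gamma_xyy = 0.000000, Gamma_yxx = 0.000000, Gamma_yxy = 0.000000, Gamma_yyy = 0.000000; k4 = (0.125000, 0.750000, 0.000000, 0.000000)
  Y <- Y + (h/6)(k1 + 2k2 + 2k3 + k4): x = 0.5250, y = -0.1000, dx/dtau = 0.1250, dy/dtau = 0.7500
step 2:
  k1: at (x, y) = (0.525000, -0.100000), (dx/dtau, dy/dtau) = (0.125000, 0.750000); Gamma_xxx = 0.000000, Gamma_xxy = 0.000000, Gamma_xyy = 0.000000, Gamma_yxx = 0.000000, Gamma_yxy = 0.000000, Gamma_yyy = 0.000000; k1 = (0.125000, 0.750000, 0.000000, 0.000000)
  k2: at (x, y) = (0.537500, -0.025000), (dx/dtau, dy/dtau) = (0.125000, 0.750000); Gamma_xxx = 0.000000, Gamma_xxy = 0.000000, Gamma_xyy = 0.000000, Gamma_yxx = 0.000000, Gamma_yxy = 0.000000, Gamma_yyy = 0.000000; k2 = (0.125000, 0.750000, 0.000000, 0.000000)
  k3: at (x, y) = (0.537500, -0.025000), (dx/dtau, dy/dtau) = (0.125000, 0.750000); Gamma_xxx = 0.000000, Gamma_xxy = 0.000000, Gamma_xyy = 0.000000, Gamma_yxx = 0.000000, Gamma_yxy = 0.000000, Gamma_yyy = 0.000000; k3 = (0.125000, 0.750000, 0.000000, 0.000000)
  k4: at (x, y) = (0.550000, 0.050000), (dx/dtau, dy/dtau) = (0.125000, 0.750000); Gamma_xxx = 0.000000, Gamma_xxy = 0.000000, Gamma_xyy = 0.000000, Gamma_yxx = 0.000000, Gamma_yxy = 0.000000, Gamma_yyy = 0.000000; k4 = (0.125000, 0.750000, 0.000000, 0.000000)
  Y <- Y + (h/6)(k1 + 2k2 + 2k3 + k4): x = 0.5500, y = 0.0500, dx/dtau = 0.1250, dy/dtau = 0.7500
step 3:
  k1: at (x, y) = (0.550000, 0.050000), (dx/dtau, dy/dtau) = (0.125000, 0.750000); Gamma_xxx = 0.000000, Gamma_xxy = 0.000000, Gamma_xyy = 0.000000, Gamma_yxx = 0.000000, Gamma_yxy = 0.000000, Gamma_yyy = 0.000000; k1 = (0.125000, 0.750000, 0.000000, 0.000000)
  k2: at (x, y) = (0.562500, 0.125000), (dx/dtau, dy/dtau) = (0.125000, 0.750000); Gamma_xxx = 0.000000, Gamma_xxy = 0.000000, Gamma_xyy = 0.000000, Gamma_yxx = 0.000000, Gamma_yxy = 0.000000, Gamma_yyy = 0.000000; k2 = (0.125000, 0.750000, 0.000000, 0.000000)
  k3: at (x, y) = (0.562500, 0.125000), (dx/dtau, dy/dtau) = (0.125000, 0.750000); Gamma_xxx = 0.000000, Gamma_xxy = 0.000000, Gamma_xyy = 0.000000, Gamma_yxx = 0.000000, Gamma_yxy = 0.000000, Gamma_yyy = 0.000000; k3 = (0.125000, 0.750000, 0.000000, 0.000000)
  k4: at (x, y) = (0.575000, 0.200000), (dx/dtau, dy/dtau) = (0.125000, 0.750000); Gamma_xxx = 0.000000, Gamma_xxy = 0.000000, Gamma_xyy = 0.000000, Gamma_yxx = 0.000000, Gamma_yxy = 0.000000, Gamma_yyy = 0.000000; k4 = (0.125000, 0.750000, 0.000000, 0.000000)
  Y <- Y + (h/6)(k1 + 2k2 + 2k3 + k4): x = 0.5750, y = 0.2000, dx/dtau = 0.1250, dy/dtau = 0.7500

Answer: x = 0.5750, y = 0.2000, dx/dtau = 0.1250, dy/dtau = 0.7500


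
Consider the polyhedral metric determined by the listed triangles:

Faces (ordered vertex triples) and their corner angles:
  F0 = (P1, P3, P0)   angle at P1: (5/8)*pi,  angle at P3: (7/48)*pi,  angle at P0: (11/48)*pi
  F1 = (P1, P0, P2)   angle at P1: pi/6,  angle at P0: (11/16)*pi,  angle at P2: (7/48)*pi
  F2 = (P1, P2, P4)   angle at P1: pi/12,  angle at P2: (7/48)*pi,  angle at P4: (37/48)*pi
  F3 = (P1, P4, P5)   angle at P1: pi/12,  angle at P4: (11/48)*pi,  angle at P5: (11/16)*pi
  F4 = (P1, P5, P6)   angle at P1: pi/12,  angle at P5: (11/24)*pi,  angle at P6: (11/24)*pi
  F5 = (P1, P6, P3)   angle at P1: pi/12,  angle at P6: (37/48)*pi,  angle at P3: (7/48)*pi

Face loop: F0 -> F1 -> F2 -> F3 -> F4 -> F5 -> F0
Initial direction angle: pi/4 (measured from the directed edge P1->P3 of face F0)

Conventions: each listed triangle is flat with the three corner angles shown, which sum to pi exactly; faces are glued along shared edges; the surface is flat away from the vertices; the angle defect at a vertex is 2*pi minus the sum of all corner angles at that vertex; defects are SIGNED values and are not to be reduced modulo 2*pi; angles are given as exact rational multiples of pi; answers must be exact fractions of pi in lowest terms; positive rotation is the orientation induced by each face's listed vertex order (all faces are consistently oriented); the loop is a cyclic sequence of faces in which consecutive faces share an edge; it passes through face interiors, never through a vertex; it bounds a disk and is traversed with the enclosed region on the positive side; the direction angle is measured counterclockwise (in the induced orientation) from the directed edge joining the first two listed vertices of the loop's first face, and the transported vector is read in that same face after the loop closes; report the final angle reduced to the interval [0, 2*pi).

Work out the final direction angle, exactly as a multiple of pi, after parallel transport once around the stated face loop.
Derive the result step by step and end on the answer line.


enclosed vertex P1: corner angles sum to (9/8)*pi, defect = 2*pi - (9/8)*pi = (7/8)*pi
transport around the loop rotates by the sum of enclosed defects; add to the initial angle mod 2*pi
final angle = pi/4 + (7/8)*pi = (9/8)*pi (mod 2*pi)

Answer: final direction angle = (9/8)*pi


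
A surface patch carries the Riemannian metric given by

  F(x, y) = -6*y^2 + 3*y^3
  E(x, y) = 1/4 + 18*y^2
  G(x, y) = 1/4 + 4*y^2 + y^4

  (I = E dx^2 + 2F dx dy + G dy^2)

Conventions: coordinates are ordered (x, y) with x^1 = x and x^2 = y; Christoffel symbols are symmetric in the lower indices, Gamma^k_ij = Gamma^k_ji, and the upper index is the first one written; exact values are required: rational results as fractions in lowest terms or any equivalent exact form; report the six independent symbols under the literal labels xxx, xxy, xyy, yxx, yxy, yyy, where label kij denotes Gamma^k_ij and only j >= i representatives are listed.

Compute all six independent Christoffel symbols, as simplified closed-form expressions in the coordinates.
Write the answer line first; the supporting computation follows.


Answer: Gamma_xxx = (864*y^4 - 1728*y^3)/(144*y^6 + 576*y^5 + 580*y^4 + 88*y^2 + 1), Gamma_xxy = (288*y^5 + 1152*y^3 + 72*y)/(144*y^6 + 576*y^5 + 580*y^4 + 88*y^2 + 1), Gamma_xyy = (48*y^6 + 384*y^4 - 384*y^3 + 36*y^2 - 48*y)/(144*y^6 + 576*y^5 + 580*y^4 + 88*y^2 + 1), Gamma_yxx = (-5184*y^3 - 72*y)/(144*y^6 + 576*y^5 + 580*y^4 + 88*y^2 + 1), Gamma_yxy = (-864*y^4 + 1728*y^3)/(144*y^6 + 576*y^5 + 580*y^4 + 88*y^2 + 1), Gamma_yyy = (144*y^5 + 1440*y^4 + 8*y^3 + 16*y)/(144*y^6 + 576*y^5 + 580*y^4 + 88*y^2 + 1)

E = 1/4 + 18*y^2; F = -6*y^2 + 3*y^3; G = 1/4 + 4*y^2 + y^4
Gamma^k_ij = (1/2) g^{kl} (d_i g_jl + d_j g_il - d_l g_ij), with g^inv = (1/(EG-F^2)) [[G, -F], [-F, E]]
first partials: E_x = 0, E_y = 36*y, F_x = 0, F_y = -12*y + 9*y^2, G_x = 0, G_y = 8*y + 4*y^3
D = EG - F^2 = 1/16 + (11/2)*y^2 + (145/4)*y^4 + 36*y^5 + 9*y^6
expanded: Gamma^x_xx = (G E_x - 2F F_x + F E_y)/(2D), Gamma^x_xy = (G E_y - F G_x)/(2D), Gamma^x_yy = (2G F_y - G G_x - F G_y)/(2D), Gamma^y_xx = (2E F_x - E E_y - F E_x)/(2D), Gamma^y_xy = (E G_x - F E_y)/(2D), Gamma^y_yy = (E G_y - 2F F_y + F G_x)/(2D); substitute and cancel common factors


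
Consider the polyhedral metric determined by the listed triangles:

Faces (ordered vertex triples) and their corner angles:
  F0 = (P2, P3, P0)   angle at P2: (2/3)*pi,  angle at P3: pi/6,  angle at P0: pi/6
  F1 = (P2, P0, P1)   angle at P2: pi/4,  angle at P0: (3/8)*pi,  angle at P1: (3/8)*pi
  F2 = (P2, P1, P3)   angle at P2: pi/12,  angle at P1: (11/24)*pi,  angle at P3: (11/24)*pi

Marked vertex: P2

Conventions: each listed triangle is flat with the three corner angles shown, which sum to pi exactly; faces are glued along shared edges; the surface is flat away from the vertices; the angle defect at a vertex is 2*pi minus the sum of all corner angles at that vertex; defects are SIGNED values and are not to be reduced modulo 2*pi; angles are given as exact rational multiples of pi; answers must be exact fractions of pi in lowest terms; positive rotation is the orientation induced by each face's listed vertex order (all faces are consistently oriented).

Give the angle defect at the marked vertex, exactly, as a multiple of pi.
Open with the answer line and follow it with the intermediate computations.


Answer: defect(P2) = pi

Sum of corner angles at P2: pi
defect = 2*pi - pi


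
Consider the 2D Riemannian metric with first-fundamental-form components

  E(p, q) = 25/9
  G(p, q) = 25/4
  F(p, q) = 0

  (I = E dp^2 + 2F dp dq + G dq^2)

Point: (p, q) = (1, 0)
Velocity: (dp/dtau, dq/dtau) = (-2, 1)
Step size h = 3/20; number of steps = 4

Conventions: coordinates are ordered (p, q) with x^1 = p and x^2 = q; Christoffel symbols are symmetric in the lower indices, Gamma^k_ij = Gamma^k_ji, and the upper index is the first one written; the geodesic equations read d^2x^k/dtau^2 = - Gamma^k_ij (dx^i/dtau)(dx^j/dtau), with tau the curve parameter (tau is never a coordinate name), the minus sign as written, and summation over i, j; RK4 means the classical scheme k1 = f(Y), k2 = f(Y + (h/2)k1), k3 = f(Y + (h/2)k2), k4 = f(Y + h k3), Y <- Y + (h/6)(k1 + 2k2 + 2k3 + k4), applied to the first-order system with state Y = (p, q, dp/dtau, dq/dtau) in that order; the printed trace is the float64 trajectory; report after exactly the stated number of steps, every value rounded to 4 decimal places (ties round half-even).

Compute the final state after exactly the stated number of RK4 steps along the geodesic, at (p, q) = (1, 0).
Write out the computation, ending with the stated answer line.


f(Y) = (dp/dtau, dq/dtau, -Gamma^p_ij Y'^i Y'^j, -Gamma^q_ij Y'^i Y'^j) with the Gammas evaluated at the stage position; h = 0.150000; intermediate values shown to 6 dp
step 0: p = 1.0000, q = 0.0000, dp/dtau = -2.0000, dq/dtau = 1.0000
step 1:
  k1: at (p, q) = (1.000000, 0.000000), (dp/dtau, dq/dtau) = (-2.000000, 1.000000); Gamma_ppp = 0.000000, Gamma_ppq = 0.000000, Gamma_pqq = 0.000000, Gamma_qpp = 0.000000, Gamma_qpq = 0.000000, Gamma_qqq = 0.000000; k1 = (-2.000000, 1.000000, 0.000000, 0.000000)
  k2: at (p, q) = (0.850000, 0.075000), (dp/dtau, dq/dtau) = (-2.000000, 1.000000); Gamma_ppp = 0.000000, Gamma_ppq = 0.000000, Gamma_pqq = 0.000000, Gamma_qpp = 0.000000, Gamma_qpq = 0.000000, Gamma_qqq = 0.000000; k2 = (-2.000000, 1.000000, 0.000000, 0.000000)
  k3: at (p, q) = (0.850000, 0.075000), (dp/dtau, dq/dtau) = (-2.000000, 1.000000); Gamma_ppp = 0.000000, Gamma_ppq = 0.000000, Gamma_pqq = 0.000000, Gamma_qpp = 0.000000, Gamma_qpq = 0.000000, Gamma_qqq = 0.000000; k3 = (-2.000000, 1.000000, 0.000000, 0.000000)
  k4: at (p, q) = (0.700000, 0.150000), (dp/dtau, dq/dtau) = (-2.000000, 1.000000); Gamma_ppp = 0.000000, Gamma_ppq = 0.000000, Gamma_pqq = 0.000000, Gamma_qpp = 0.000000, Gamma_qpq = 0.000000, Gamma_qqq = 0.000000; k4 = (-2.000000, 1.000000, 0.000000, 0.000000)
  Y <- Y + (h/6)(k1 + 2k2 + 2k3 + k4): p = 0.7000, q = 0.1500, dp/dtau = -2.0000, dq/dtau = 1.0000
step 2:
  k1: at (p, q) = (0.700000, 0.150000), (dp/dtau, dq/dtau) = (-2.000000, 1.000000); Gamma_ppp = 0.000000, Gamma_ppq = 0.000000, Gamma_pqq = 0.000000, Gamma_qpp = 0.000000, Gamma_qpq = 0.000000, Gamma_qqq = 0.000000; k1 = (-2.000000, 1.000000, 0.000000, 0.000000)
  k2: at (p, q) = (0.550000, 0.225000), (dp/dtau, dq/dtau) = (-2.000000, 1.000000); Gamma_ppp = 0.000000, Gamma_ppq = 0.000000, Gamma_pqq = 0.000000, Gamma_qpp = 0.000000, Gamma_qpq = 0.000000, Gamma_qqq = 0.000000; k2 = (-2.000000, 1.000000, 0.000000, 0.000000)
  k3: at (p, q) = (0.550000, 0.225000), (dp/dtau, dq/dtau) = (-2.000000, 1.000000); Gamma_ppp = 0.000000, Gamma_ppq = 0.000000, Gamma_pqq = 0.000000, Gamma_qpp = 0.000000, Gamma_qpq = 0.000000, Gamma_qqq = 0.000000; k3 = (-2.000000, 1.000000, 0.000000, 0.000000)
  k4: at (p, q) = (0.400000, 0.300000), (dp/dtau, dq/dtau) = (-2.000000, 1.000000); Gamma_ppp = 0.000000, Gamma_ppq = 0.000000, Gamma_pqq = 0.000000, Gamma_qpp = 0.000000, Gamma_qpq = 0.000000, Gamma_qqq = 0.000000; k4 = (-2.000000, 1.000000, 0.000000, 0.000000)
  Y <- Y + (h/6)(k1 + 2k2 + 2k3 + k4): p = 0.4000, q = 0.3000, dp/dtau = -2.0000, dq/dtau = 1.0000
step 3:
  k1: at (p, q) = (0.400000, 0.300000), (dp/dtau, dq/dtau) = (-2.000000, 1.000000); Gamma_ppp = 0.000000, Gamma_ppq = 0.000000, Gamma_pqq = 0.000000, Gamma_qpp = 0.000000, Gamma_qpq = 0.000000, Gamma_qqq = 0.000000; k1 = (-2.000000, 1.000000, 0.000000, 0.000000)
  k2: at (p, q) = (0.250000, 0.375000), (dp/dtau, dq/dtau) = (-2.000000, 1.000000); Gamma_ppp = 0.000000, Gamma_ppq = 0.000000, Gamma_pqq = 0.000000, Gamma_qpp = 0.000000, Gamma_qpq = 0.000000, Gamma_qqq = 0.000000; k2 = (-2.000000, 1.000000, 0.000000, 0.000000)
  k3: at (p, q) = (0.250000, 0.375000), (dp/dtau, dq/dtau) = (-2.000000, 1.000000); Gamma_ppp = 0.000000, Gamma_ppq = 0.000000, Gamma_pqq = 0.000000, Gamma_qpp = 0.000000, Gamma_qpq = 0.000000, Gamma_qqq = 0.000000; k3 = (-2.000000, 1.000000, 0.000000, 0.000000)
  k4: at (p, q) = (0.100000, 0.450000), (dp/dtau, dq/dtau) = (-2.000000, 1.000000); Gamma_ppp = 0.000000, Gamma_ppq = 0.000000, Gamma_pqq = 0.000000, Gamma_qpp = 0.000000, Gamma_qpq = 0.000000, Gamma_qqq = 0.000000; k4 = (-2.000000, 1.000000, 0.000000, 0.000000)
  Y <- Y + (h/6)(k1 + 2k2 + 2k3 + k4): p = 0.1000, q = 0.4500, dp/dtau = -2.0000, dq/dtau = 1.0000
step 4:
  k1: at (p, q) = (0.100000, 0.450000), (dp/dtau, dq/dtau) = (-2.000000, 1.000000); Gamma_ppp = 0.000000, Gamma_ppq = 0.000000, Gamma_pqq = 0.000000, Gamma_qpp = 0.000000, Gamma_qpq = 0.000000, Gamma_qqq = 0.000000; k1 = (-2.000000, 1.000000, 0.000000, 0.000000)
  k2: at (p, q) = (-0.050000, 0.525000), (dp/dtau, dq/dtau) = (-2.000000, 1.000000); Gamma_ppp = 0.000000, Gamma_ppq = 0.000000, Gamma_pqq = 0.000000, Gamma_qpp = 0.000000, Gamma_qpq = 0.000000, Gamma_qqq = 0.000000; k2 = (-2.000000, 1.000000, 0.000000, 0.000000)
  k3: at (p, q) = (-0.050000, 0.525000), (dp/dtau, dq/dtau) = (-2.000000, 1.000000); Gamma_ppp = 0.000000, Gamma_ppq = 0.000000, Gamma_pqq = 0.000000, Gamma_qpp = 0.000000, Gamma_qpq = 0.000000, Gamma_qqq = 0.000000; k3 = (-2.000000, 1.000000, 0.000000, 0.000000)
  k4: at (p, q) = (-0.200000, 0.600000), (dp/dtau, dq/dtau) = (-2.000000, 1.000000); Gamma_ppp = 0.000000, Gamma_ppq = 0.000000, Gamma_pqq = 0.000000, Gamma_qpp = 0.000000, Gamma_qpq = 0.000000, Gamma_qqq = 0.000000; k4 = (-2.000000, 1.000000, 0.000000, 0.000000)
  Y <- Y + (h/6)(k1 + 2k2 + 2k3 + k4): p = -0.2000, q = 0.6000, dp/dtau = -2.0000, dq/dtau = 1.0000

Answer: p = -0.2000, q = 0.6000, dp/dtau = -2.0000, dq/dtau = 1.0000


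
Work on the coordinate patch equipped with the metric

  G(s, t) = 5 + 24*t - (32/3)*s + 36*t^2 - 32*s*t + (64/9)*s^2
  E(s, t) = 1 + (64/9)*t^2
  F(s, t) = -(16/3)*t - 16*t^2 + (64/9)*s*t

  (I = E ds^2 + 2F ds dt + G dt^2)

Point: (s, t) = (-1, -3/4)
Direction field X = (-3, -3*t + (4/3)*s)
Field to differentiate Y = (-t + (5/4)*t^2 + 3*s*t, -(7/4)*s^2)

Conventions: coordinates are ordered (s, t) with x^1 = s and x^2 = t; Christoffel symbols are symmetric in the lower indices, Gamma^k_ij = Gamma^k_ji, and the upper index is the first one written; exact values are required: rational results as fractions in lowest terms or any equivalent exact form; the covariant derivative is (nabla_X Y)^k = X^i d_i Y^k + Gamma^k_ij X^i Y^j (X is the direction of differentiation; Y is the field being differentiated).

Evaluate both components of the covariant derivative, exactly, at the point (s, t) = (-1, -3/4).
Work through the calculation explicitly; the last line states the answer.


E = 5, F = 1/3, G = 37/36 at the point
E_s = 0, E_t = -32/3, F_s = -16/3, F_t = 104/9, G_s = -8/9, G_t = 2
EG - F^2 = 181/36;  g^inv = (36/181) * [[37/36, -1/3], [-1/3, 5]]
first-kind symbols [ij,l] = (1/2)(d_i g_jl + d_j g_il - d_l g_ij): [ss,s] = E_s/2 = 0, [ss,t] = F_s - E_t/2 = 0, [st,s] = E_t/2 = -16/3, [st,t] = G_s/2 = -4/9, [tt,s] = F_t - G_s/2 = 12, [tt,t] = G_t/2 = 1
Gamma^s_ij = (G*[ij,s] - F*[ij,t])/(EG - F^2), Gamma^t_ij = (E*[ij,t] - F*[ij,s])/(EG - F^2)
Gamma_sss = 0, Gamma_sst = -192/181, Gamma_stt = 432/181, Gamma_tss = 0, Gamma_tst = -16/181, Gamma_ttt = 36/181
X = (-3, 11/12), Y = (237/64, -7/4) at the point

Answer: (nabla_X Y)^s = -202153/17376, (nabla_X Y)^t = -33545/2896


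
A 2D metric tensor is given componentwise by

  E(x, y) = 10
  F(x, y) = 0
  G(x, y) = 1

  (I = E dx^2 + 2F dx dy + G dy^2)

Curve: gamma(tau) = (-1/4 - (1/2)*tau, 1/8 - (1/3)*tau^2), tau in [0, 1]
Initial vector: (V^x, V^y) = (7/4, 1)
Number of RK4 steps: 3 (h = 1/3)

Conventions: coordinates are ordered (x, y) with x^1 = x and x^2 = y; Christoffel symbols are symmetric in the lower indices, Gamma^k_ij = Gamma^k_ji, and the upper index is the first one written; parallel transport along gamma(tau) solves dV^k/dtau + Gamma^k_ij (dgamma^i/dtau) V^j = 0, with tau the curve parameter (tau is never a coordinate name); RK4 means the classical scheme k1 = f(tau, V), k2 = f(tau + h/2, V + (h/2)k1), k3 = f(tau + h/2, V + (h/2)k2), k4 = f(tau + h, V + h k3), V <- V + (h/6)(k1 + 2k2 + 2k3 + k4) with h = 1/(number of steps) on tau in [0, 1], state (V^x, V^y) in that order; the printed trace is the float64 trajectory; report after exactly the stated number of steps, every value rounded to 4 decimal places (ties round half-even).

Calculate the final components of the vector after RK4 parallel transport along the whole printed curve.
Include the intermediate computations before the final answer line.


gamma'(tau) = (-1/2, -(2/3)*tau); f(tau, V)^k = -Gamma^k_ij(gamma(tau)) gamma'^i(tau) V^j; h = 1/3; intermediate values shown to 6 dp
curve data and Christoffel symbols at the stage parameters:
  tau = 0.000000: gamma = (-0.250000, 0.125000), gamma' = (-0.500000, 0.000000); Gamma_xxx = 0.000000, Gamma_xxy = 0.000000, Gamma_xyy = 0.000000, Gamma_yxx = 0.000000, Gamma_yxy = 0.000000, Gamma_yyy = 0.000000
  tau = 0.166667: gamma = (-0.333333, 0.115741), gamma' = (-0.500000, -0.111111); Gamma_xxx = 0.000000, Gamma_xxy = 0.000000, Gamma_xyy = 0.000000, Gamma_yxx = 0.000000, Gamma_yxy = 0.000000, Gamma_yyy = 0.000000
  tau = 0.333333: gamma = (-0.416667, 0.087963), gamma' = (-0.500000, -0.222222); Gamma_xxx = 0.000000, Gamma_xxy = 0.000000, Gamma_xyy = 0.000000, Gamma_yxx = 0.000000, Gamma_yxy = 0.000000, Gamma_yyy = 0.000000
  tau = 0.500000: gamma = (-0.500000, 0.041667), gamma' = (-0.500000, -0.333333); Gamma_xxx = 0.000000, Gamma_xxy = 0.000000, Gamma_xyy = 0.000000, Gamma_yxx = 0.000000, Gamma_yxy = 0.000000, Gamma_yyy = 0.000000
  tau = 0.666667: gamma = (-0.583333, -0.023148), gamma' = (-0.500000, -0.444444); Gamma_xxx = 0.000000, Gamma_xxy = 0.000000, Gamma_xyy = 0.000000, Gamma_yxx = 0.000000, Gamma_yxy = 0.000000, Gamma_yyy = 0.000000
  tau = 0.833333: gamma = (-0.666667, -0.106481), gamma' = (-0.500000, -0.555556); Gamma_xxx = 0.000000, Gamma_xxy = 0.000000, Gamma_xyy = 0.000000, Gamma_yxx = 0.000000, Gamma_yxy = 0.000000, Gamma_yyy = 0.000000
  tau = 1.000000: gamma = (-0.750000, -0.208333), gamma' = (-0.500000, -0.666667); Gamma_xxx = 0.000000, Gamma_xxy = 0.000000, Gamma_xyy = 0.000000, Gamma_yxx = 0.000000, Gamma_yxy = 0.000000, Gamma_yyy = 0.000000
step 0: V^x = 1.7500, V^y = 1.0000
step 1: k1 = (0.000000, 0.000000), k2 = (0.000000, 0.000000), k3 = (0.000000, 0.000000), k4 = (0.000000, 0.000000); V <- V + (h/6)(k1 + 2k2 + 2k3 + k4): V^x = 1.7500, V^y = 1.0000
step 2: k1 = (0.000000, 0.000000), k2 = (0.000000, 0.000000), k3 = (0.000000, 0.000000), k4 = (0.000000, 0.000000); V <- V + (h/6)(k1 + 2k2 + 2k3 + k4): V^x = 1.7500, V^y = 1.0000
step 3: k1 = (0.000000, 0.000000), k2 = (0.000000, 0.000000), k3 = (0.000000, 0.000000), k4 = (0.000000, 0.000000); V <- V + (h/6)(k1 + 2k2 + 2k3 + k4): V^x = 1.7500, V^y = 1.0000

Answer: V^x = 1.7500, V^y = 1.0000


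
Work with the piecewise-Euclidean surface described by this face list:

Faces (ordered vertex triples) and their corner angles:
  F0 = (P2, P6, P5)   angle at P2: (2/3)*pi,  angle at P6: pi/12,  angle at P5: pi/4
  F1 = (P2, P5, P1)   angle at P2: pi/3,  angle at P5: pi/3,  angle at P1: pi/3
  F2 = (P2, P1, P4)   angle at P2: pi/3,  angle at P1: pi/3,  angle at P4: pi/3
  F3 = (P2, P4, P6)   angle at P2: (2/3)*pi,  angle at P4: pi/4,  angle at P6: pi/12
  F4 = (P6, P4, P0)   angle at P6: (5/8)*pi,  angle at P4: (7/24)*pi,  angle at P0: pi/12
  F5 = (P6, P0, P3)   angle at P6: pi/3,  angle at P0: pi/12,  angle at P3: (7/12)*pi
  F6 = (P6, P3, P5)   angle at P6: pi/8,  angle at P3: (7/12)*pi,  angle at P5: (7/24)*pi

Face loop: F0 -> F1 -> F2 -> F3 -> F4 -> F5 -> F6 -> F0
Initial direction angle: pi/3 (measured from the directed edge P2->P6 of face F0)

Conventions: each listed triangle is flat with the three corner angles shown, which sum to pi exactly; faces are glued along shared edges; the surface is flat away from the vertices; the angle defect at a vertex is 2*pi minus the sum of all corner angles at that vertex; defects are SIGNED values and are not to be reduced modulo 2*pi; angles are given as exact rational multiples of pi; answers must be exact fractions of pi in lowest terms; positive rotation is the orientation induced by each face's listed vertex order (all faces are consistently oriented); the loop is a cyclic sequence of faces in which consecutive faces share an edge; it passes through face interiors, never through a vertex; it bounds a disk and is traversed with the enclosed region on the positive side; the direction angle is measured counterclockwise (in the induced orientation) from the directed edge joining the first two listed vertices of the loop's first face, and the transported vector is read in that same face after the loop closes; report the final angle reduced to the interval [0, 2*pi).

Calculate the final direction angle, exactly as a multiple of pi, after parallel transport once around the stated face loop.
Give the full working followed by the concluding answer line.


enclosed vertex P2: corner angles sum to 2*pi, defect = 2*pi - 2*pi = 0
enclosed vertex P6: corner angles sum to (5/4)*pi, defect = 2*pi - (5/4)*pi = (3/4)*pi
summing the enclosed defects onto the initial angle, mod 2*pi in the induced orientation:
final angle = pi/3 + (3/4)*pi = (13/12)*pi (mod 2*pi)

Answer: final direction angle = (13/12)*pi


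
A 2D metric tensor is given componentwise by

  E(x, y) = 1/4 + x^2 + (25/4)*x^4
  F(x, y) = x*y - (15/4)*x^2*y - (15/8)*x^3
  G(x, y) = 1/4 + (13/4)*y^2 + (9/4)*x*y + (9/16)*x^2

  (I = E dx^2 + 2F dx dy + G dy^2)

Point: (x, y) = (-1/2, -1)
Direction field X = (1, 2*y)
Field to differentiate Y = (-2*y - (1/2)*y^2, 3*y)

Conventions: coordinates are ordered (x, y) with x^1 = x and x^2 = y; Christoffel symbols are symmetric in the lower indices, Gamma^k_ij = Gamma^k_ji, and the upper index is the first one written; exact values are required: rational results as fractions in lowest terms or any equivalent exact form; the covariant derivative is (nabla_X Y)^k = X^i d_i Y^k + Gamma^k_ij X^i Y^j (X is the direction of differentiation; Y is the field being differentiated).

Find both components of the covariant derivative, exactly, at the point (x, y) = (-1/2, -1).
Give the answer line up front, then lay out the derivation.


Answer: (nabla_X Y)^x = 109927/5936, (nabla_X Y)^y = -99501/5936

E = 57/64, F = 107/64, G = 305/64 at the point
E_x = -33/8, E_y = 0, F_x = -197/32, F_y = -23/16, G_x = -45/16, G_y = -61/8
EG - F^2 = 371/256;  g^inv = (256/371) * [[305/64, -107/64], [-107/64, 57/64]]
first-kind symbols [ij,l] = (1/2)(d_i g_jl + d_j g_il - d_l g_ij): [xx,x] = E_x/2 = -33/16, [xx,y] = F_x - E_y/2 = -197/32, [xy,x] = E_y/2 = 0, [xy,y] = G_x/2 = -45/32, [yy,x] = F_y - G_x/2 = -1/32, [yy,y] = G_y/2 = -61/16
Gamma^x_ij = (G*[ij,x] - F*[ij,y])/(EG - F^2), Gamma^y_ij = (E*[ij,y] - F*[ij,x])/(EG - F^2)
Gamma_xxx = 949/2968, Gamma_xxy = 4815/2968, Gamma_xyy = 12749/2968, Gamma_yxx = -4167/2968, Gamma_yxy = -2565/2968, Gamma_yyy = -6847/2968
X = (1, -2), Y = (3/2, -3) at the point


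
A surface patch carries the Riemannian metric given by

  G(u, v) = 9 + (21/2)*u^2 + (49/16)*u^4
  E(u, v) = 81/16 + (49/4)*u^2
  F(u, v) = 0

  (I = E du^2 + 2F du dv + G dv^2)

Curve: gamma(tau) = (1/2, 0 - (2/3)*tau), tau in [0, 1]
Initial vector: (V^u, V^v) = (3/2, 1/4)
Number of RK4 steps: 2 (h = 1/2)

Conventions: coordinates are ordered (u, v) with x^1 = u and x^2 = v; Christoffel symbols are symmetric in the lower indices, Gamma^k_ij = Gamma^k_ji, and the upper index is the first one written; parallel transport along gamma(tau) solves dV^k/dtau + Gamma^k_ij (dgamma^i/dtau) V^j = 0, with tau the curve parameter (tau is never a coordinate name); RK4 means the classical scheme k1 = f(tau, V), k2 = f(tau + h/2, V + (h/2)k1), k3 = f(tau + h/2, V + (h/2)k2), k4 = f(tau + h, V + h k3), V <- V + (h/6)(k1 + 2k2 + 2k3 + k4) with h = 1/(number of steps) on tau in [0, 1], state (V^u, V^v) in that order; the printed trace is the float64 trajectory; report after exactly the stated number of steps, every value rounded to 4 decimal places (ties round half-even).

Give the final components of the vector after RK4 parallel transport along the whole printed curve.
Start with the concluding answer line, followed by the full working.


Answer: V^u = 1.2561, V^v = 0.7243

gamma'(tau) = (0, -2/3); f(tau, V)^k = -Gamma^k_ij(gamma(tau)) gamma'^i(tau) V^j; h = 1/2; intermediate values shown to 6 dp
curve data and Christoffel symbols at the stage parameters:
  tau = 0.000000: gamma = (0.500000, 0.000000), gamma' = (0.000000, -0.666667); Gamma_uuu = 0.753846, Gamma_uuv = 0.000000, Gamma_uvv = -0.740385, Gamma_vuu = 0.000000, Gamma_vuv = 0.509091, Gamma_vvv = 0.000000
  tau = 0.250000: gamma = (0.500000, -0.166667), gamma' = (0.000000, -0.666667); Gamma_uuu = 0.753846, Gamma_uuv = 0.000000, Gamma_uvv = -0.740385, Gamma_vuu = 0.000000, Gamma_vuv = 0.509091, Gamma_vvv = 0.000000
  tau = 0.500000: gamma = (0.500000, -0.333333), gamma' = (0.000000, -0.666667); Gamma_uuu = 0.753846, Gamma_uuv = 0.000000, Gamma_uvv = -0.740385, Gamma_vuu = 0.000000, Gamma_vuv = 0.509091, Gamma_vvv = 0.000000
  tau = 0.750000: gamma = (0.500000, -0.500000), gamma' = (0.000000, -0.666667); Gamma_uuu = 0.753846, Gamma_uuv = 0.000000, Gamma_uvv = -0.740385, Gamma_vuu = 0.000000, Gamma_vuv = 0.509091, Gamma_vvv = 0.000000
  tau = 1.000000: gamma = (0.500000, -0.666667), gamma' = (0.000000, -0.666667); Gamma_uuu = 0.753846, Gamma_uuv = 0.000000, Gamma_uvv = -0.740385, Gamma_vuu = 0.000000, Gamma_vuv = 0.509091, Gamma_vvv = 0.000000
step 0: V^u = 1.5000, V^v = 0.2500
step 1: k1 = (-0.123397, 0.509091), k2 = (-0.186218, 0.498621), k3 = (-0.184926, 0.493291), k4 = (-0.245139, 0.477710); V <- V + (h/6)(k1 + 2k2 + 2k3 + k4): V^u = 1.4074, V^v = 0.4976
step 2: k1 = (-0.245587, 0.477674), k2 = (-0.304530, 0.456836), k3 = (-0.301959, 0.451835), k4 = (-0.357097, 0.426432); V <- V + (h/6)(k1 + 2k2 + 2k3 + k4): V^u = 1.2561, V^v = 0.7243


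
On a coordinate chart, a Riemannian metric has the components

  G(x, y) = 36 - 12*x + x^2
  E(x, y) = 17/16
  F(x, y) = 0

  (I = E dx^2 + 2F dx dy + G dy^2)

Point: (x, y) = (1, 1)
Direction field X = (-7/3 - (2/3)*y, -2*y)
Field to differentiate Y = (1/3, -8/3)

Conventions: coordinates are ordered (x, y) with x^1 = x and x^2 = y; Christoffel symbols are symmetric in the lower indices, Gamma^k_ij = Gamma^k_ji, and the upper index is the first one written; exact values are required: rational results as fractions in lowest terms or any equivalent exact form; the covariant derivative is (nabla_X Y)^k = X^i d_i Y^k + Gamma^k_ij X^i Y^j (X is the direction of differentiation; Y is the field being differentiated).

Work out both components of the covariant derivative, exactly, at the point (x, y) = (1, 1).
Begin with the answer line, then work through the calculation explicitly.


Answer: (nabla_X Y)^x = 1280/51, (nabla_X Y)^y = -22/15

E = 17/16, F = 0, G = 25 at the point
E_x = 0, E_y = 0, F_x = 0, F_y = 0, G_x = -10, G_y = 0
EG - F^2 = 425/16;  g^inv = (16/425) * [[25, 0], [0, 17/16]]
first-kind symbols [ij,l] = (1/2)(d_i g_jl + d_j g_il - d_l g_ij): [xx,x] = E_x/2 = 0, [xx,y] = F_x - E_y/2 = 0, [xy,x] = E_y/2 = 0, [xy,y] = G_x/2 = -5, [yy,x] = F_y - G_x/2 = 5, [yy,y] = G_y/2 = 0
Gamma^x_ij = (G*[ij,x] - F*[ij,y])/(EG - F^2), Gamma^y_ij = (E*[ij,y] - F*[ij,x])/(EG - F^2)
Gamma_xxx = 0, Gamma_xxy = 0, Gamma_xyy = 80/17, Gamma_yxx = 0, Gamma_yxy = -1/5, Gamma_yyy = 0
X = (-3, -2), Y = (1/3, -8/3) at the point


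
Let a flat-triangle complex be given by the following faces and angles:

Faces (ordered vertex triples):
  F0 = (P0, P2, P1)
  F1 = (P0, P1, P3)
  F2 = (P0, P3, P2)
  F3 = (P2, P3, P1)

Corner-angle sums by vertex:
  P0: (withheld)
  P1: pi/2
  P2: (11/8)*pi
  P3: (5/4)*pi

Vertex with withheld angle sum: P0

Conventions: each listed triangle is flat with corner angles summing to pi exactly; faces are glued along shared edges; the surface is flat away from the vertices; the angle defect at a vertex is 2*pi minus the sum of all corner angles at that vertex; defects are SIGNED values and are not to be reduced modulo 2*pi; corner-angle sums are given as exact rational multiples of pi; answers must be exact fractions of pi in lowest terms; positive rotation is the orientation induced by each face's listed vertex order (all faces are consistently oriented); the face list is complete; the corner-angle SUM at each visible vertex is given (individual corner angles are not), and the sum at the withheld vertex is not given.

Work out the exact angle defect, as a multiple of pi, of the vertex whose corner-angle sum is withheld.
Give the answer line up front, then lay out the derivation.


Answer: defect(P0) = (9/8)*pi

V = 4, E = 6, F = 4; chi = V - E + F = 2
Gauss-Bonnet: total defect = 2*pi*chi = 4*pi; visible defects sum to (23/8)*pi


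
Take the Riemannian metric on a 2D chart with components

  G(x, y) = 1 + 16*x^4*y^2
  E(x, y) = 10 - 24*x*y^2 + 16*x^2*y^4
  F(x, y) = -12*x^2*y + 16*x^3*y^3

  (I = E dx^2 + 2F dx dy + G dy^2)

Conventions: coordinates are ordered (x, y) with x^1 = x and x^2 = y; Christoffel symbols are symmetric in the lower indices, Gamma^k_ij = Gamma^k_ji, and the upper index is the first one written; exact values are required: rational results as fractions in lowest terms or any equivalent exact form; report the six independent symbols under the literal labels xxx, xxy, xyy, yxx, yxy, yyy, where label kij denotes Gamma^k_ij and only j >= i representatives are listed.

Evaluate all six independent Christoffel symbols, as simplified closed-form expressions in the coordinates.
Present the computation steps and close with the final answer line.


E = 10 - 24*x*y^2 + 16*x^2*y^4; F = -12*x^2*y + 16*x^3*y^3; G = 1 + 16*x^4*y^2
Gamma^k_ij = (1/2) g^{kl} (d_i g_jl + d_j g_il - d_l g_ij), with g^inv = (1/(EG-F^2)) [[G, -F], [-F, E]]
first partials: E_x = -24*y^2 + 32*x*y^4, E_y = -48*x*y + 64*x^2*y^3, F_x = -24*x*y + 48*x^2*y^3, F_y = -12*x^2 + 48*x^3*y^2, G_x = 64*x^3*y^2, G_y = 32*x^4*y
D = EG - F^2 = 10 - 24*x*y^2 + 16*x^2*y^4 + 16*x^4*y^2
expanded: Gamma^x_xx = (G E_x - 2F F_x + F E_y)/(2D), Gamma^x_xy = (G E_y - F G_x)/(2D), Gamma^x_yy = (2G F_y - G G_x - F G_y)/(2D), Gamma^y_xx = (2E F_x - E E_y - F E_x)/(2D), Gamma^y_xy = (E G_x - F E_y)/(2D), Gamma^y_yy = (E G_y - 2F F_y + F G_x)/(2D); substitute and cancel common factors

Answer: Gamma_xxx = (8*x*y^4 - 6*y^2)/(8*x^4*y^2 + 8*x^2*y^4 - 12*x*y^2 + 5), Gamma_xxy = (16*x^2*y^3 - 12*x*y)/(8*x^4*y^2 + 8*x^2*y^4 - 12*x*y^2 + 5), Gamma_xyy = (8*x^3*y^2 - 6*x^2)/(8*x^4*y^2 + 8*x^2*y^4 - 12*x*y^2 + 5), Gamma_yxx = 8*x^2*y^3/(8*x^4*y^2 + 8*x^2*y^4 - 12*x*y^2 + 5), Gamma_yxy = 16*x^3*y^2/(8*x^4*y^2 + 8*x^2*y^4 - 12*x*y^2 + 5), Gamma_yyy = 8*x^4*y/(8*x^4*y^2 + 8*x^2*y^4 - 12*x*y^2 + 5)


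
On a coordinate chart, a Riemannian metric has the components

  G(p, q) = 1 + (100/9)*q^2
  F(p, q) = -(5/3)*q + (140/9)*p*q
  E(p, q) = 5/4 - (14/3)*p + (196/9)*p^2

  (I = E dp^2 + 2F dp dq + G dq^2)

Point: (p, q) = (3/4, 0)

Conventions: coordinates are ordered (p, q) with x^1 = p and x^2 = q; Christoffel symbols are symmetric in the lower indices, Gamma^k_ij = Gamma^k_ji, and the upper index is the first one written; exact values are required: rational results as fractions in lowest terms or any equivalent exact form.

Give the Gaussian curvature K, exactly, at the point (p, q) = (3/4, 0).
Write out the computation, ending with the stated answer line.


E = 10, F = 0, G = 1, EG - F^2 = 10 at the point
E_p = 28, E_q = 0, F_p = 0, F_q = 10, G_p = 0, G_q = 0
E_qq = 0, F_pq = 140/9, G_pp = 0
Evaluate Brioschi's two determinant matrices M1, M2 and divide by (EG - F^2)^2.
M1 = [[-E_qq/2 + F_pq - G_pp/2, E_p/2, F_p - E_q/2], [F_q - G_p/2, E, F], [G_q/2, F, G]] = [[140/9, 14, 0], [10, 10, 0], [0, 0, 1]]; det M1 = 140/9
M2 = [[0, E_q/2, G_p/2], [E_q/2, E, F], [G_p/2, F, G]] = [[0, 0, 0], [0, 10, 0], [0, 0, 1]]; det M2 = 0
det M1 - det M2 = 140/9; K = 140/9 / (10)^2 = 7/45

Answer: K = 7/45


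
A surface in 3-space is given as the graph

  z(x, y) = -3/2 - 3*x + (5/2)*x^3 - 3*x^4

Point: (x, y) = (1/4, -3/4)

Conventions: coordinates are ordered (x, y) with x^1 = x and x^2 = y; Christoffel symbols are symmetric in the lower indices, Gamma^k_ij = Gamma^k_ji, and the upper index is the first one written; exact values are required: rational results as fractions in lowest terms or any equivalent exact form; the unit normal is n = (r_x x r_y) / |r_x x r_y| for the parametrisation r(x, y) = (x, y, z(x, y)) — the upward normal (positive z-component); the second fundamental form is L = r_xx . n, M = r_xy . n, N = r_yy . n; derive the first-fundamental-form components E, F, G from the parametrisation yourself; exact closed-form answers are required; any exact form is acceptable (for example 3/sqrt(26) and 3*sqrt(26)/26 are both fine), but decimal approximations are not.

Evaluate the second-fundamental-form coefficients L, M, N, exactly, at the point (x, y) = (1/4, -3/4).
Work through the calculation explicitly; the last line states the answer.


z_x = -87/32, z_y = 0, z_xx = 3/2, z_xy = 0, z_yy = 0
E = 8593/1024, F = 0, G = 1; answer radicand W^2 = 8593/1024
unnormalised second-form numerators: l = 3/2, m = 0, n = 0; L = l/sqrt(8593/1024), and similarly M = m/sqrt(W^2), N = n/sqrt(W^2)

Answer: L = 48*sqrt(8593)/8593, M = 0, N = 0


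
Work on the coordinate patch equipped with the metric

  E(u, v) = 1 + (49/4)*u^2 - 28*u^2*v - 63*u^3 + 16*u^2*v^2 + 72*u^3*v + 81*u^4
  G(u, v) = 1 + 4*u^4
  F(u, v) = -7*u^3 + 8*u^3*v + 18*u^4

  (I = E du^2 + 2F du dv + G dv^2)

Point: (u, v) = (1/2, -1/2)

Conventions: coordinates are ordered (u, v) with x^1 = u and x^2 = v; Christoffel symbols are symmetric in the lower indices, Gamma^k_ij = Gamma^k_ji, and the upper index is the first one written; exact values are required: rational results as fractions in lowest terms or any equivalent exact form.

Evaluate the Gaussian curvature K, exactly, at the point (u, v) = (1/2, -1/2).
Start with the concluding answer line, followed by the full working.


Answer: K = -16/9

E = 5/4, F = -1/4, G = 5/4, EG - F^2 = 3/2 at the point
E_u = -7/2, E_v = -2, F_u = 3/4, F_v = 1, G_u = 2, G_v = 0
E_vv = 8, F_uv = 6, G_uu = 12
K follows from Brioschi's formula, (det M1 - det M2)/(EG - F^2)^2.
M1 = [[-E_vv/2 + F_uv - G_uu/2, E_u/2, F_u - E_v/2], [F_v - G_u/2, E, F], [G_v/2, F, G]] = [[-4, -7/4, 7/4], [0, 5/4, -1/4], [0, -1/4, 5/4]]; det M1 = -6
M2 = [[0, E_v/2, G_u/2], [E_v/2, E, F], [G_u/2, F, G]] = [[0, -1, 1], [-1, 5/4, -1/4], [1, -1/4, 5/4]]; det M2 = -2
det M1 - det M2 = -4; K = -4 / (3/2)^2 = -16/9


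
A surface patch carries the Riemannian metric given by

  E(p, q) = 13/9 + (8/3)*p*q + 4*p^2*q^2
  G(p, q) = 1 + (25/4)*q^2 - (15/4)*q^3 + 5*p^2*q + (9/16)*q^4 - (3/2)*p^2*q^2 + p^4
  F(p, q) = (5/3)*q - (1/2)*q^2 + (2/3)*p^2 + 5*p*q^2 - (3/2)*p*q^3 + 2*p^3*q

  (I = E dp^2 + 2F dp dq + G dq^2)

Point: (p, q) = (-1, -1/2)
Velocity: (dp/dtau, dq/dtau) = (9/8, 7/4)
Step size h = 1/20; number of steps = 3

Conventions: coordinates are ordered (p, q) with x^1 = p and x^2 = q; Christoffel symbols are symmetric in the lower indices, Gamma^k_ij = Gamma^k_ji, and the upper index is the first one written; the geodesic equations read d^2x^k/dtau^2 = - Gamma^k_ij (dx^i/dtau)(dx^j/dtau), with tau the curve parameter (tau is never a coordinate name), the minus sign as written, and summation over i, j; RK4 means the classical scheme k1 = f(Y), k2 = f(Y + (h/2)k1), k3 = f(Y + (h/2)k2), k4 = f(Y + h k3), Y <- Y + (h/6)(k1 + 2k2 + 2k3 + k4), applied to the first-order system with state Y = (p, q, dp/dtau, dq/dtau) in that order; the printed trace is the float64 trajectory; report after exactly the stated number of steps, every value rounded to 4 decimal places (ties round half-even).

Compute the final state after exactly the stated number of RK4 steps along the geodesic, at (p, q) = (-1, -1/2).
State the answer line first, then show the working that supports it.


Answer: p = -0.8381, q = -0.2364, dp/dtau = 1.0123, dq/dtau = 1.7604

f(Y) = (dp/dtau, dq/dtau, -Gamma^p_ij Y'^i Y'^j, -Gamma^q_ij Y'^i Y'^j) with the Gammas evaluated at the stage position; h = 0.050000; intermediate values shown to 6 dp
step 0: p = -1.0000, q = -0.5000, dp/dtau = 1.1250, dq/dtau = 1.7500
step 1:
  k1: at (p, q) = (-1.000000, -0.500000), (dp/dtau, dq/dtau) = (1.125000, 1.750000); Gamma_ppp = -0.419902, Gamma_ppq = -0.839803, Gamma_pqq = 1.364680, Gamma_qpp = 0.110224, Gamma_qpq = 0.220448, Gamma_qqq = -0.358229; k1 = (1.125000, 1.750000, -0.341170, 0.089557)
  k2: at (p, q) = (-0.971875, -0.456250), (dp/dtau, dq/dtau) = (1.116471, 1.752239); Gamma_ppp = -0.400736, Gamma_ppq = -0.853622, Gamma_pqq = 1.398458, Gamma_qpp = 0.090854, Gamma_qpq = 0.193532, Gamma_qqq = -0.317056; k2 = (1.116471, 1.752239, -0.454302, 0.102998)
  k3: at (p, q) = (-0.972088, -0.456194), (dp/dtau, dq/dtau) = (1.113642, 1.752575); Gamma_ppp = -0.400726, Gamma_ppq = -0.853893, Gamma_pqq = 1.398558, Gamma_qpp = 0.090694, Gamma_qpq = 0.193256, Gamma_qqq = -0.316527; k3 = (1.113642, 1.752575, -0.465560, 0.105367)
  k4: at (p, q) = (-0.944318, -0.412371), (dp/dtau, dq/dtau) = (1.101722, 1.755268); Gamma_ppp = -0.377195, Gamma_ppq = -0.863766, Gamma_pqq = 1.426269, Gamma_qpp = 0.069602, Gamma_qpq = 0.159387, Gamma_qqq = -0.263184; k4 = (1.101722, 1.755268, -0.595721, 0.109926)
  Y <- Y + (h/6)(k1 + 2k2 + 2k3 + k4): p = -0.9443, q = -0.4124, dp/dtau = 1.1019, dq/dtau = 1.7551
step 2:
  k1: at (p, q) = (-0.944275, -0.412376), (dp/dtau, dq/dtau) = (1.101862, 1.755135); Gamma_ppp = -0.377196, Gamma_ppq = -0.863718, Gamma_pqq = 1.426258, Gamma_qpp = 0.069628, Gamma_qpq = 0.159438, Gamma_qqq = -0.263280; k1 = (1.101862, 1.755135, -0.594917, 0.109818)
  k2: at (p, q) = (-0.916729, -0.368497), (dp/dtau, dq/dtau) = (1.086989, 1.757881); Gamma_ppp = -0.348931, Gamma_ppq = -0.868052, Gamma_pqq = 1.445325, Gamma_qpp = 0.047492, Gamma_qpq = 0.118148, Gamma_qqq = -0.196718; k2 = (1.086989, 1.757881, -0.736645, 0.100262)
  k3: at (p, q) = (-0.917101, -0.368429), (dp/dtau, dq/dtau) = (1.083445, 1.757642); Gamma_ppp = -0.348895, Gamma_ppq = -0.868478, Gamma_pqq = 1.445399, Gamma_qpp = 0.047250, Gamma_qpq = 0.117616, Gamma_qqq = -0.195747; k3 = (1.083445, 1.757642, -0.748025, 0.101303)
  k4: at (p, q) = (-0.890103, -0.324494), (dp/dtau, dq/dtau) = (1.064460, 1.760200); Gamma_ppp = -0.315704, Gamma_ppq = -0.865993, Gamma_pqq = 1.452919, Gamma_qpp = 0.024844, Gamma_qpq = 0.068149, Gamma_qqq = -0.114338; k4 = (1.064460, 1.760200, -0.898712, 0.070724)
  Y <- Y + (h/6)(k1 + 2k2 + 2k3 + k4): p = -0.8900, q = -0.3245, dp/dtau = 1.0647, dq/dtau = 1.7600
step 3:
  k1: at (p, q) = (-0.890049, -0.324489), (dp/dtau, dq/dtau) = (1.064670, 1.759999); Gamma_ppp = -0.315700, Gamma_ppq = -0.865941, Gamma_pqq = 1.452917, Gamma_qpp = 0.024866, Gamma_qpq = 0.068206, Gamma_qqq = -0.114439; k1 = (1.064670, 1.759999, -0.897467, 0.070689)
  k2: at (p, q) = (-0.863432, -0.280489), (dp/dtau, dq/dtau) = (1.042233, 1.761766); Gamma_ppp = -0.277711, Gamma_ppq = -0.854881, Gamma_pqq = 1.445904, Gamma_qpp = 0.003550, Gamma_qpq = 0.010928, Gamma_qqq = -0.018484; k2 = (1.042233, 1.761766, -1.046745, 0.013381)
  k3: at (p, q) = (-0.863993, -0.280445), (dp/dtau, dq/dtau) = (1.038502, 1.760334); Gamma_ppp = -0.277663, Gamma_ppq = -0.855423, Gamma_pqq = 1.445848, Gamma_qpp = 0.003284, Gamma_qpq = 0.010117, Gamma_qqq = -0.017100; k3 = (1.038502, 1.760334, -1.053290, 0.012457)
  k4: at (p, q) = (-0.838124, -0.236473), (dp/dtau, dq/dtau) = (1.012006, 1.760622); Gamma_ppp = -0.235500, Gamma_ppq = -0.834676, Gamma_pqq = 1.421483, Gamma_qpp = -0.015359, Gamma_qpq = -0.054436, Gamma_qqq = 0.092706; k4 = (1.012006, 1.760622, -1.190726, -0.077657)
  Y <- Y + (h/6)(k1 + 2k2 + 2k3 + k4): p = -0.8381, q = -0.2364, dp/dtau = 1.0123, dq/dtau = 1.7604
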